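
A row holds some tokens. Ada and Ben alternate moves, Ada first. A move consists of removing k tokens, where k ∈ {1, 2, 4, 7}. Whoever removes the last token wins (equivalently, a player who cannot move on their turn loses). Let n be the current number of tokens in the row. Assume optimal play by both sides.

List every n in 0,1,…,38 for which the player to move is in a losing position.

Use the standard recursion: the mover loses at a terminal position; elsewhere, the mover wins exactly when some move hands the opponent an L position.
n=0: no move → L
n=1: →0(L), so W
n=2: →0(L), so W
n=3: →2(W), 1(W) — all W, so L
n=4: →3(L), so W
n=5: →3(L), so W
n=6: →5(W), 4(W), 2(W) — all W, so L
n=7: →6(L), so W
n=8: →6(L), so W
n=9: →8(W), 7(W), 5(W), 2(W) — all W, so L
n=10: →9(L), so W
n=11: →9(L), so W
n=12: →11(W), 10(W), 8(W), 5(W) — all W, so L
n=13: →12(L), so W
n=14: →12(L), so W
n=15: →14(W), 13(W), 11(W), 8(W) — all W, so L
n=16: →15(L), so W
n=17: →15(L), so W
n=18: →17(W), 16(W), 14(W), 11(W) — all W, so L
n=19: →18(L), so W
n=20: →18(L), so W
n=21: →20(W), 19(W), 17(W), 14(W) — all W, so L
n=22: →21(L), so W
n=23: →21(L), so W
n=24: →23(W), 22(W), 20(W), 17(W) — all W, so L
n=25: →24(L), so W
n=26: →24(L), so W
n=27: →26(W), 25(W), 23(W), 20(W) — all W, so L
n=28: →27(L), so W
n=29: →27(L), so W
n=30: →29(W), 28(W), 26(W), 23(W) — all W, so L
n=31: →30(L), so W
n=32: →30(L), so W
n=33: →32(W), 31(W), 29(W), 26(W) — all W, so L
n=34: →33(L), so W
n=35: →33(L), so W
n=36: →35(W), 34(W), 32(W), 29(W) — all W, so L
n=37: →36(L), so W
n=38: →36(L), so W
The losing starting values of n are exactly the entries labelled L in this table (13 of them).

0, 3, 6, 9, 12, 15, 18, 21, 24, 27, 30, 33, 36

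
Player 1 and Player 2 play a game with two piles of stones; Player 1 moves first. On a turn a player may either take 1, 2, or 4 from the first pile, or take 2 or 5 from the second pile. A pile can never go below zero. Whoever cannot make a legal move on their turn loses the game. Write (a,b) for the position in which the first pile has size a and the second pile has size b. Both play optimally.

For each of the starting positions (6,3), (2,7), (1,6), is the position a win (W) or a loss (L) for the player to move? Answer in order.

Build the W/L table. Terminal = L. A non-terminal position is W if it has a move to some L; otherwise it is L.
No move ever increases a pile, so every position that can arise here has a ≤ 6 and b ≤ 7; it is enough to label the cells with 0 ≤ a ≤ 6 and 0 ≤ b ≤ 7.
Every move lowers a or b (never raises either), so fill the grid row by row in increasing a, and left to right within a row: each cell's successors are then already labelled.
      b=0  b=1  b=2  b=3  b=4  b=5  b=6  b=7
a=0:    L    L    W    W    L    W    W    L
a=1:    W    W    L    L    W    W    L    W
a=2:    W    W    W    W    W    L    W    W
a=3:    L    L    W    W    L    W    W    L
a=4:    W    W    L    L    W    W    L    W
a=5:    W    W    W    W    W    L    W    W
a=6:    L    L    W    W    L    W    W    L
Cells with no legal move (terminal, hence L): (0,0), (0,1).
The remaining L cells, each justified by listing all of its moves:
(0,4): L (sole option (0,2)(W) is W)
(0,7): L (options (0,5)(W), (0,2)(W) are all W)
(1,2): L (options (0,2)(W), (1,0)(W) are all W)
(1,3): L (options (0,3)(W), (1,1)(W) are all W)
(1,6): L (options (0,6)(W), (1,4)(W), (1,1)(W) are all W)
(2,5): L (options (1,5)(W), (0,5)(W), (2,3)(W), (2,0)(W) are all W)
(3,0): L (options (2,0)(W), (1,0)(W) are all W)
(3,1): L (options (2,1)(W), (1,1)(W) are all W)
(3,4): L (options (2,4)(W), (1,4)(W), (3,2)(W) are all W)
(3,7): L (options (2,7)(W), (1,7)(W), (3,5)(W), (3,2)(W) are all W)
(4,2): L (options (3,2)(W), (2,2)(W), (0,2)(W), (4,0)(W) are all W)
(4,3): L (options (3,3)(W), (2,3)(W), (0,3)(W), (4,1)(W) are all W)
(4,6): L (options (3,6)(W), (2,6)(W), (0,6)(W), (4,4)(W), (4,1)(W) are all W)
(5,5): L (options (4,5)(W), (3,5)(W), (1,5)(W), (5,3)(W), (5,0)(W) are all W)
(6,0): L (options (5,0)(W), (4,0)(W), (2,0)(W) are all W)
(6,1): L (options (5,1)(W), (4,1)(W), (2,1)(W) are all W)
(6,4): L (options (5,4)(W), (4,4)(W), (2,4)(W), (6,2)(W) are all W)
(6,7): L (options (5,7)(W), (4,7)(W), (2,7)(W), (6,5)(W), (6,2)(W) are all W)
Every other cell has at least one move into one of the L cells above, so it is W.
(6,3): the move to (4,3) reaches an L cell, so W
(2,7): the move to (0,7) reaches an L cell, so W
(1,6): one of the L cells justified above, so L

(6,3): W, (2,7): W, (1,6): L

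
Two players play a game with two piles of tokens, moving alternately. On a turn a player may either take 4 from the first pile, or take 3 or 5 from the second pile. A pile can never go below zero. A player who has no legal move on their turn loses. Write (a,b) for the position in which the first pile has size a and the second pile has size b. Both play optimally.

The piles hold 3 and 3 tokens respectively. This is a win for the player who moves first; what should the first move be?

Move to (3,0).

Classify positions by backward induction: terminal positions (no move available) are L. From any other position, the mover wins iff some move reaches an L.
No move ever increases a pile, so every position that can arise here has a ≤ 3 and b ≤ 3; it is enough to label the cells with 0 ≤ a ≤ 3 and 0 ≤ b ≤ 3.
Every move lowers a or b (never raises either), so fill the grid row by row in increasing a, and left to right within a row: each cell's successors are then already labelled.
      b=0  b=1  b=2  b=3
a=0:    L    L    L    W
a=1:    L    L    L    W
a=2:    L    L    L    W
a=3:    L    L    L    W
Cells with no legal move (terminal, hence L): (0,0), (0,1), (0,2), (1,0), (1,1), (1,2), (2,0), (2,1), (2,2), (3,0), (3,1), (3,2).
Every other cell has at least one move into one of the L cells above, so it is W.
From (3,3), the L positions reachable in one move are: (3,0).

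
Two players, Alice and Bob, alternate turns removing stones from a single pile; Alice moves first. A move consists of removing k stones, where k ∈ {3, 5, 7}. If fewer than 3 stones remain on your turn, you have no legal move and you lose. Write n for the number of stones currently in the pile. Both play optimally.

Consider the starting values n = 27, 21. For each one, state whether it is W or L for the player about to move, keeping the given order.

Compute win/loss labels from the base case upward. A position with no move is L. Any other position is W if it can reach an L in one move, else L.
n=0: no move → L
n=1: no move → L
n=2: no move → L
n=3: reaches L-position 0 → W
n=4: reaches L-position 1 → W
n=5: reaches L-position 2 → W
n=6: reaches L-position 1 → W
n=7: reaches L-position 2 → W
n=8: reaches L-position 1 → W
n=9: reaches L-position 2 → W
n=10: only reaches 7(W), 5(W), 3(W), all W → L
n=11: only reaches 8(W), 6(W), 4(W), all W → L
n=12: only reaches 9(W), 7(W), 5(W), all W → L
n=13: reaches L-position 10 → W
n=14: reaches L-position 11 → W
n=15: reaches L-position 12 → W
n=16: reaches L-position 11 → W
n=17: reaches L-position 12 → W
n=18: reaches L-position 11 → W
n=19: reaches L-position 12 → W
n=20: only reaches 17(W), 15(W), 13(W), all W → L
n=21: only reaches 18(W), 16(W), 14(W), all W → L
n=22: only reaches 19(W), 17(W), 15(W), all W → L
n=23: reaches L-position 20 → W
n=24: reaches L-position 21 → W
n=25: reaches L-position 22 → W
n=26: reaches L-position 21 → W
n=27: reaches L-position 22 → W

27: W, 21: L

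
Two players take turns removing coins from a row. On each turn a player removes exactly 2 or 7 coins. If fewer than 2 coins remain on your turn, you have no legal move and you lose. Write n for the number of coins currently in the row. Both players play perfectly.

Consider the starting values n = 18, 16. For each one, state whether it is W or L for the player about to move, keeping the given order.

Compute win/loss labels from the base case upward. A position with no move is L. Any other position is W if it can reach an L in one move, else L.
n=0: no move → L
n=1: no move → L
n=2: →0(L), so W
n=3: →1(L), so W
n=4: →2(W) only, which is W, so L
n=5: →3(W) only, which is W, so L
n=6: →4(L), so W
n=7: →5(L), so W
n=8: →1(L), so W
n=9: →7(W), 2(W) — all W, so L
n=10: →8(W), 3(W) — all W, so L
n=11: →9(L), so W
n=12: →10(L), so W
n=13: →11(W), 6(W) — all W, so L
n=14: →12(W), 7(W) — all W, so L
n=15: →13(L), so W
n=16: →14(L), so W
n=17: →10(L), so W
n=18: →16(W), 11(W) — all W, so L

18: L, 16: W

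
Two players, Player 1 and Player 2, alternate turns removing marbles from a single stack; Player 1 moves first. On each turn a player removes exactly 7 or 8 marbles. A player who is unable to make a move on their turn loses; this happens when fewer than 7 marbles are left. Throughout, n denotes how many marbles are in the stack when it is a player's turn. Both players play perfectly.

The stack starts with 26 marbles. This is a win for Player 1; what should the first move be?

Remove 7, leaving 19.

Build the W/L table. Terminal = L. A non-terminal position is W if it has a move to some L; otherwise it is L.
n=0: no move → L
n=1: no move → L
n=2: no move → L
n=3: no move → L
n=4: no move → L
n=5: no move → L
n=6: no move → L
n=7: W (go to 0, an L position)
n=8: W (go to 1, an L position)
n=9: W (go to 2, an L position)
n=10: W (go to 3, an L position)
n=11: W (go to 4, an L position)
n=12: W (go to 5, an L position)
n=13: W (go to 6, an L position)
n=14: W (go to 6, an L position)
n=15: L (options 8(W), 7(W) are all W)
n=16: L (options 9(W), 8(W) are all W)
n=17: L (options 10(W), 9(W) are all W)
n=18: L (options 11(W), 10(W) are all W)
n=19: L (options 12(W), 11(W) are all W)
n=20: L (options 13(W), 12(W) are all W)
n=21: L (options 14(W), 13(W) are all W)
n=22: W (go to 15, an L position)
n=23: W (go to 16, an L position)
n=24: W (go to 17, an L position)
n=25: W (go to 18, an L position)
n=26: W (go to 19, an L position)
From 26, the L positions reachable in one move are: 19, 18. Any move reaching one of these is winning.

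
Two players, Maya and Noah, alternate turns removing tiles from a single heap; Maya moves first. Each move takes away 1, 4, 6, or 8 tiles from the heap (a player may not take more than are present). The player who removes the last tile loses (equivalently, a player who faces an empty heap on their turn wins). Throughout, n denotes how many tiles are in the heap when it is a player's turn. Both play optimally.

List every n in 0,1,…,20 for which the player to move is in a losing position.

1, 3, 6, 8, 13, 15, 18, 20

Work bottom-up. With no move the player to move wins. Otherwise the position is W if at least one move leads to an L position for the opponent, and L if every move leads to a W.
n=0: no move; the opponent has just taken the last tile and therefore loses → W
n=1: L (sole option 0(W) is W)
n=2: W (go to 1, an L position)
n=3: L (sole option 2(W) is W)
n=4: W (go to 3, an L position)
n=5: W (go to 1, an L position)
n=6: L (options 5(W), 2(W), 0(W) are all W)
n=7: W (go to 6, an L position)
n=8: L (options 7(W), 4(W), 2(W), 0(W) are all W)
n=9: W (go to 8, an L position)
n=10: W (go to 6, an L position)
n=11: W (go to 3, an L position)
n=12: W (go to 8, an L position)
n=13: L (options 12(W), 9(W), 7(W), 5(W) are all W)
n=14: W (go to 13, an L position)
n=15: L (options 14(W), 11(W), 9(W), 7(W) are all W)
n=16: W (go to 15, an L position)
n=17: W (go to 13, an L position)
n=18: L (options 17(W), 14(W), 12(W), 10(W) are all W)
n=19: W (go to 18, an L position)
n=20: L (options 19(W), 16(W), 14(W), 12(W) are all W)
The losing starting values of n are exactly the entries labelled L in this table (8 of them).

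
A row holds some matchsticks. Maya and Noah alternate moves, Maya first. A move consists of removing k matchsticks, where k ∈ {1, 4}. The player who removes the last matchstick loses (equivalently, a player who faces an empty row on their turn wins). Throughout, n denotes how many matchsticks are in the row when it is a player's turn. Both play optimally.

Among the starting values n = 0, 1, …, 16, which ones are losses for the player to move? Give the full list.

1, 3, 6, 8, 11, 13, 16

Build the W/L table. Terminal = W. A non-terminal position is W if it has a move to some L; otherwise it is L.
n=0: no move; the opponent has just taken the last matchstick and therefore loses → W
n=1: the only move is to 0(W), a W ⇒ L
n=2: can move to 1, which is L ⇒ W
n=3: the only move is to 2(W), a W ⇒ L
n=4: can move to 3, which is L ⇒ W
n=5: can move to 1, which is L ⇒ W
n=6: moves to 5(W), 2(W); every one is W ⇒ L
n=7: can move to 6, which is L ⇒ W
n=8: moves to 7(W), 4(W); every one is W ⇒ L
n=9: can move to 8, which is L ⇒ W
n=10: can move to 6, which is L ⇒ W
n=11: moves to 10(W), 7(W); every one is W ⇒ L
n=12: can move to 11, which is L ⇒ W
n=13: moves to 12(W), 9(W); every one is W ⇒ L
n=14: can move to 13, which is L ⇒ W
n=15: can move to 11, which is L ⇒ W
n=16: moves to 15(W), 12(W); every one is W ⇒ L
The losing starting values of n are exactly the entries labelled L in this table (7 of them).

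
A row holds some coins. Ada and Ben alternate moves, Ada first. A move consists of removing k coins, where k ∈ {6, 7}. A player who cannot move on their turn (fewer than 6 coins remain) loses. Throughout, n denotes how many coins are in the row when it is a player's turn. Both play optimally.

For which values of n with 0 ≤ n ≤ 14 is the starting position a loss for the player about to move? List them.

Classify positions by backward induction: terminal positions (no move available) are L. From any other position, the mover wins iff some move reaches an L.
n=0: no move → L
n=1: no move → L
n=2: no move → L
n=3: no move → L
n=4: no move → L
n=5: no move → L
n=6: W (go to 0, an L position)
n=7: W (go to 1, an L position)
n=8: W (go to 2, an L position)
n=9: W (go to 3, an L position)
n=10: W (go to 4, an L position)
n=11: W (go to 5, an L position)
n=12: W (go to 5, an L position)
n=13: L (options 7(W), 6(W) are all W)
n=14: L (options 8(W), 7(W) are all W)
The losing starting values of n are exactly the entries labelled L in this table (8 of them).

0, 1, 2, 3, 4, 5, 13, 14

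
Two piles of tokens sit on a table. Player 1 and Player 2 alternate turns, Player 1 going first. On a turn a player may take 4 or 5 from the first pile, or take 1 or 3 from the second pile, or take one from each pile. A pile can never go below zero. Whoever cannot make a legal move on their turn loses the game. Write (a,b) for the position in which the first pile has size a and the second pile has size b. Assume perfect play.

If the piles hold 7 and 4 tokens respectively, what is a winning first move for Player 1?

Label each position W (a win for the player to move) or L (a loss). A position with no legal move is L; any other position is W exactly when some move reaches an L, and L when every move reaches a W.
No move ever increases a pile, so every position that can arise here has a ≤ 7 and b ≤ 4; it is enough to label the cells with 0 ≤ a ≤ 7 and 0 ≤ b ≤ 4.
Every move lowers a or b (never raises either), so fill the grid row by row in increasing a, and left to right within a row: each cell's successors are then already labelled.
      b=0  b=1  b=2  b=3  b=4
a=0:    L    W    L    W    L
a=1:    L    W    L    W    L
a=2:    L    W    L    W    L
a=3:    L    W    L    W    L
a=4:    W    W    W    W    W
a=5:    W    L    W    L    W
a=6:    W    L    W    L    W
a=7:    W    L    W    L    W
Cells with no legal move (terminal, hence L): (0,0), (1,0), (2,0), (3,0).
The remaining L cells, each justified by listing all of its moves:
(0,2): the only move is to (0,1)(W), a W ⇒ L
(0,4): moves to (0,3)(W), (0,1)(W); every one is W ⇒ L
(1,2): moves to (1,1)(W), (0,1)(W); every one is W ⇒ L
(1,4): moves to (1,3)(W), (1,1)(W), (0,3)(W); every one is W ⇒ L
(2,2): moves to (2,1)(W), (1,1)(W); every one is W ⇒ L
(2,4): moves to (2,3)(W), (2,1)(W), (1,3)(W); every one is W ⇒ L
(3,2): moves to (3,1)(W), (2,1)(W); every one is W ⇒ L
(3,4): moves to (3,3)(W), (3,1)(W), (2,3)(W); every one is W ⇒ L
(5,1): moves to (1,1)(W), (0,1)(W), (5,0)(W), (4,0)(W); every one is W ⇒ L
(5,3): moves to (1,3)(W), (0,3)(W), (5,2)(W), (5,0)(W), (4,2)(W); every one is W ⇒ L
(6,1): moves to (2,1)(W), (1,1)(W), (6,0)(W), (5,0)(W); every one is W ⇒ L
(6,3): moves to (2,3)(W), (1,3)(W), (6,2)(W), (6,0)(W), (5,2)(W); every one is W ⇒ L
(7,1): moves to (3,1)(W), (2,1)(W), (7,0)(W), (6,0)(W); every one is W ⇒ L
(7,3): moves to (3,3)(W), (2,3)(W), (7,2)(W), (7,0)(W), (6,2)(W); every one is W ⇒ L
Every other cell has at least one move into one of the L cells above, so it is W.
From (7,4), the L positions reachable in one move are: (3,4), (2,4), (7,3), (7,1), (6,3). Any move reaching one of these is winning.

Move to (3,4).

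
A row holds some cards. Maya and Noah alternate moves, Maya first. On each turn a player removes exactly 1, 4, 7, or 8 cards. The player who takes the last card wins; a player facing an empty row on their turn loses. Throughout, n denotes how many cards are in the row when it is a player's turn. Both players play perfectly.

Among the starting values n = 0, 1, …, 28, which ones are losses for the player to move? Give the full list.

Positions with no move are L. A position that does have a move is losing for the player to move precisely when every available move leads to a winning position for the opponent. Fill in the labels:
n=0: no move → L
n=1: can move to 0, which is L ⇒ W
n=2: the only move is to 1(W), a W ⇒ L
n=3: can move to 2, which is L ⇒ W
n=4: can move to 0, which is L ⇒ W
n=5: moves to 4(W), 1(W); every one is W ⇒ L
n=6: can move to 5, which is L ⇒ W
n=7: can move to 0, which is L ⇒ W
n=8: can move to 0, which is L ⇒ W
n=9: can move to 5, which is L ⇒ W
n=10: can move to 2, which is L ⇒ W
n=11: moves to 10(W), 7(W), 4(W), 3(W); every one is W ⇒ L
n=12: can move to 11, which is L ⇒ W
n=13: can move to 5, which is L ⇒ W
n=14: moves to 13(W), 10(W), 7(W), 6(W); every one is W ⇒ L
n=15: can move to 14, which is L ⇒ W
n=16: moves to 15(W), 12(W), 9(W), 8(W); every one is W ⇒ L
n=17: can move to 16, which is L ⇒ W
n=18: can move to 14, which is L ⇒ W
n=19: can move to 11, which is L ⇒ W
n=20: can move to 16, which is L ⇒ W
n=21: can move to 14, which is L ⇒ W
n=22: can move to 14, which is L ⇒ W
n=23: can move to 16, which is L ⇒ W
n=24: can move to 16, which is L ⇒ W
n=25: moves to 24(W), 21(W), 18(W), 17(W); every one is W ⇒ L
n=26: can move to 25, which is L ⇒ W
n=27: moves to 26(W), 23(W), 20(W), 19(W); every one is W ⇒ L
n=28: can move to 27, which is L ⇒ W
Reading off the rows marked L gives the requested list; there are 8 such values of n.

0, 2, 5, 11, 14, 16, 25, 27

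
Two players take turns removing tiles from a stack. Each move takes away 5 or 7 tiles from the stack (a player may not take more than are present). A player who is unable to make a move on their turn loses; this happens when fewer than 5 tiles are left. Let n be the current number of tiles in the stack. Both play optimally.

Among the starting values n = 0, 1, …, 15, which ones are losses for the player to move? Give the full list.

Use the standard recursion: the mover loses at a terminal position; elsewhere, the mover wins exactly when some move hands the opponent an L position.
n=0: no move → L
n=1: no move → L
n=2: no move → L
n=3: no move → L
n=4: no move → L
n=5: W (go to 0, an L position)
n=6: W (go to 1, an L position)
n=7: W (go to 2, an L position)
n=8: W (go to 3, an L position)
n=9: W (go to 4, an L position)
n=10: W (go to 3, an L position)
n=11: W (go to 4, an L position)
n=12: L (options 7(W), 5(W) are all W)
n=13: L (options 8(W), 6(W) are all W)
n=14: L (options 9(W), 7(W) are all W)
n=15: L (options 10(W), 8(W) are all W)
Reading off the rows marked L gives the requested list; there are 9 such values of n.

0, 1, 2, 3, 4, 12, 13, 14, 15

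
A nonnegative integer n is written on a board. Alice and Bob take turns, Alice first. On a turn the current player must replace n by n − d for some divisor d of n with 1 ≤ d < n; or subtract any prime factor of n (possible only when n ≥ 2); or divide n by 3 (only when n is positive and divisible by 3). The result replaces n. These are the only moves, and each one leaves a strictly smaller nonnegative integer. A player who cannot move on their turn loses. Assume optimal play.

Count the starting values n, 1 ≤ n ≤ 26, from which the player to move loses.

6

Build the W/L table. Terminal = L. A non-terminal position is W if it has a move to some L; otherwise it is L.
n=0: no move → L
n=1: no move → L
n=2: W (go to 0, an L position)
n=3: W (go to 0, an L position)
n=4: L (options 2(W), 3(W) are all W)
n=5: W (go to 0, an L position)
n=6: W (go to 4, an L position)
n=7: W (go to 0, an L position)
n=8: W (go to 4, an L position)
n=9: L (options 3(W), 6(W), 8(W) are all W)
n=10: W (go to 9, an L position)
n=11: W (go to 0, an L position)
n=12: W (go to 4, an L position)
n=13: W (go to 0, an L position)
n=14: L (options 7(W), 12(W), 13(W) are all W)
n=15: W (go to 14, an L position)
n=16: W (go to 14, an L position)
n=17: W (go to 0, an L position)
n=18: W (go to 9, an L position)
n=19: W (go to 0, an L position)
n=20: L (options 10(W), 15(W), 16(W), 18(W), 19(W) are all W)
n=21: W (go to 14, an L position)
n=22: W (go to 20, an L position)
n=23: W (go to 0, an L position)
n=24: W (go to 20, an L position)
n=25: W (go to 20, an L position)
n=26: L (options 13(W), 24(W), 25(W) are all W)
L entries with 1 ≤ n ≤ 26 (n=0 is outside the asked range and is not counted): n = 1, 4, 9, 14, 20, 26; that makes 6.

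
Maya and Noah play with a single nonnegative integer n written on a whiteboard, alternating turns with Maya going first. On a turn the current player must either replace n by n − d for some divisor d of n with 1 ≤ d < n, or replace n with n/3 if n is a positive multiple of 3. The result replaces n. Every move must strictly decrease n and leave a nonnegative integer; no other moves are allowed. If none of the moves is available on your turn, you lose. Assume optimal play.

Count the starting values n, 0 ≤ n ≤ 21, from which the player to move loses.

Compute win/loss labels from the base case upward. A position with no move is L. Any other position is W if it can reach an L in one move, else L.
n=0: no move → L
n=1: no move → L
n=2: W (go to 1, an L position)
n=3: W (go to 1, an L position)
n=4: L (options 2(W), 3(W) are all W)
n=5: W (go to 4, an L position)
n=6: W (go to 4, an L position)
n=7: L (sole option 6(W) is W)
n=8: W (go to 4, an L position)
n=9: L (options 3(W), 6(W), 8(W) are all W)
n=10: W (go to 9, an L position)
n=11: L (sole option 10(W) is W)
n=12: W (go to 4, an L position)
n=13: L (sole option 12(W) is W)
n=14: W (go to 7, an L position)
n=15: L (options 5(W), 10(W), 12(W), 14(W) are all W)
n=16: W (go to 15, an L position)
n=17: L (sole option 16(W) is W)
n=18: W (go to 9, an L position)
n=19: L (sole option 18(W) is W)
n=20: W (go to 15, an L position)
n=21: W (go to 7, an L position)
L entries with 0 ≤ n ≤ 21: n = 0, 1, 4, 7, 9, 11, 13, 15, 17, 19; that makes 10.

10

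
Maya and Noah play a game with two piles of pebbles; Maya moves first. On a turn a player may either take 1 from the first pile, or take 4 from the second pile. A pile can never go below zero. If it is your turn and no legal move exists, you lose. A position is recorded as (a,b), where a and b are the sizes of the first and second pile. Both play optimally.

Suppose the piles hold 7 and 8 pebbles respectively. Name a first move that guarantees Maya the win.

Work bottom-up. With no move the player to move loses. Otherwise the position is W if at least one move leads to an L position for the opponent, and L if every move leads to a W.
No move ever increases a pile, so every position that can arise here has a ≤ 7 and b ≤ 8; it is enough to label the cells with 0 ≤ a ≤ 7 and 0 ≤ b ≤ 8.
Every move lowers a or b (never raises either), so fill the grid row by row in increasing a, and left to right within a row: each cell's successors are then already labelled.
      b=0  b=1  b=2  b=3  b=4  b=5  b=6  b=7  b=8
a=0:    L    L    L    L    W    W    W    W    L
a=1:    W    W    W    W    L    L    L    L    W
a=2:    L    L    L    L    W    W    W    W    L
a=3:    W    W    W    W    L    L    L    L    W
a=4:    L    L    L    L    W    W    W    W    L
a=5:    W    W    W    W    L    L    L    L    W
a=6:    L    L    L    L    W    W    W    W    L
a=7:    W    W    W    W    L    L    L    L    W
Cells with no legal move (terminal, hence L): (0,0), (0,1), (0,2), (0,3).
The remaining L cells, each justified by listing all of its moves:
(0,8): only reaches (0,4)(W), which is W → L
(1,4): only reaches (0,4)(W), (1,0)(W), all W → L
(1,5): only reaches (0,5)(W), (1,1)(W), all W → L
(1,6): only reaches (0,6)(W), (1,2)(W), all W → L
(1,7): only reaches (0,7)(W), (1,3)(W), all W → L
(2,0): only reaches (1,0)(W), which is W → L
(2,1): only reaches (1,1)(W), which is W → L
(2,2): only reaches (1,2)(W), which is W → L
(2,3): only reaches (1,3)(W), which is W → L
(2,8): only reaches (1,8)(W), (2,4)(W), all W → L
(3,4): only reaches (2,4)(W), (3,0)(W), all W → L
(3,5): only reaches (2,5)(W), (3,1)(W), all W → L
(3,6): only reaches (2,6)(W), (3,2)(W), all W → L
(3,7): only reaches (2,7)(W), (3,3)(W), all W → L
(4,0): only reaches (3,0)(W), which is W → L
(4,1): only reaches (3,1)(W), which is W → L
(4,2): only reaches (3,2)(W), which is W → L
(4,3): only reaches (3,3)(W), which is W → L
(4,8): only reaches (3,8)(W), (4,4)(W), all W → L
(5,4): only reaches (4,4)(W), (5,0)(W), all W → L
(5,5): only reaches (4,5)(W), (5,1)(W), all W → L
(5,6): only reaches (4,6)(W), (5,2)(W), all W → L
(5,7): only reaches (4,7)(W), (5,3)(W), all W → L
(6,0): only reaches (5,0)(W), which is W → L
(6,1): only reaches (5,1)(W), which is W → L
(6,2): only reaches (5,2)(W), which is W → L
(6,3): only reaches (5,3)(W), which is W → L
(6,8): only reaches (5,8)(W), (6,4)(W), all W → L
(7,4): only reaches (6,4)(W), (7,0)(W), all W → L
(7,5): only reaches (6,5)(W), (7,1)(W), all W → L
(7,6): only reaches (6,6)(W), (7,2)(W), all W → L
(7,7): only reaches (6,7)(W), (7,3)(W), all W → L
Every other cell has at least one move into one of the L cells above, so it is W.
From (7,8), the L positions reachable in one move are: (6,8), (7,4). Any move reaching one of these is winning.

Move to (6,8).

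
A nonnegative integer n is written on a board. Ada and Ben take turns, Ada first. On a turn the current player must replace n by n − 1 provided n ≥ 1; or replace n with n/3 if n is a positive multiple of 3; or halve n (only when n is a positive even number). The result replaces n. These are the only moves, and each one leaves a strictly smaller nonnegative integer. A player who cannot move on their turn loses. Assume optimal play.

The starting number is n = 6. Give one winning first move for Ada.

Label each position W (a win for the player to move) or L (a loss). A position with no legal move is L; any other position is W exactly when some move reaches an L, and L when every move reaches a W.
n=0: no move → L
n=1: can move to 0, which is L ⇒ W
n=2: the only move is to 1(W), a W ⇒ L
n=3: can move to 2, which is L ⇒ W
n=4: can move to 2, which is L ⇒ W
n=5: the only move is to 4(W), a W ⇒ L
n=6: can move to 2, which is L ⇒ W
From 6, the L positions reachable in one move are: 2, 5. Any move reaching one of these is winning.

Move to 2.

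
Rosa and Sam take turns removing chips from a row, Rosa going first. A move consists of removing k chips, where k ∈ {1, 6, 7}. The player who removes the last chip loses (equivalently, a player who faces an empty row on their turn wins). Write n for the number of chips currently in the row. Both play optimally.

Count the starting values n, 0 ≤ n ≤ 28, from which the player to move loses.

Classify positions by backward induction: terminal positions (no move available) are W. From any other position, the mover wins iff some move reaches an L.
n=0: no move; the opponent has just taken the last chip and therefore loses → W
n=1: →0(W) only, which is W, so L
n=2: →1(L), so W
n=3: →2(W) only, which is W, so L
n=4: →3(L), so W
n=5: →4(W) only, which is W, so L
n=6: →5(L), so W
n=7: →1(L), so W
n=8: →1(L), so W
n=9: →3(L), so W
n=10: →3(L), so W
n=11: →5(L), so W
n=12: →5(L), so W
n=13: →12(W), 7(W), 6(W) — all W, so L
n=14: →13(L), so W
n=15: →14(W), 9(W), 8(W) — all W, so L
n=16: →15(L), so W
n=17: →16(W), 11(W), 10(W) — all W, so L
n=18: →17(L), so W
n=19: →13(L), so W
n=20: →13(L), so W
n=21: →15(L), so W
n=22: →15(L), so W
n=23: →17(L), so W
n=24: →17(L), so W
n=25: →24(W), 19(W), 18(W) — all W, so L
n=26: →25(L), so W
n=27: →26(W), 21(W), 20(W) — all W, so L
n=28: →27(L), so W
L entries with 0 ≤ n ≤ 28: n = 1, 3, 5, 13, 15, 17, 25, 27; that makes 8.

8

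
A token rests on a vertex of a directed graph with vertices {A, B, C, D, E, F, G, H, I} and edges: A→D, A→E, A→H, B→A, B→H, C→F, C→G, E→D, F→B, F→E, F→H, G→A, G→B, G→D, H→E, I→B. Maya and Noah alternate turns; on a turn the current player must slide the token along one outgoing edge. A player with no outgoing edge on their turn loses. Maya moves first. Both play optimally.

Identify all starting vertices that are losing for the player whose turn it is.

Classify positions by backward induction: terminal positions (no move available) are L. From any other position, the mover wins iff some move reaches an L.
Every edge goes from a vertex to one that appears earlier in the order D, E, H, A, B, G, I, F, C, so processing vertices in that order labels each vertex after all of its successors.
D: no outgoing edge → L
E: →D(L), so W
H: →E(W) only, which is W, so L
A: →H(L), so W
B: →H(L), so W
G: →D(L), so W
I: →B(W) only, which is W, so L
F: →H(L), so W
C: →F(W), G(W) — all W, so L
Reading off the rows marked L gives the requested list; there are 4 such vertices.

C, D, H, I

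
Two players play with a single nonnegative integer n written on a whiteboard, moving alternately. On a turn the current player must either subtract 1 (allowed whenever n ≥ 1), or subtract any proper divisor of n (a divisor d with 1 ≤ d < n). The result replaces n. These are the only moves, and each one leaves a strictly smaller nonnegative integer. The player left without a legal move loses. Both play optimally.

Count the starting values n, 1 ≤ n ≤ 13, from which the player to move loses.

6

Label each position W (a win for the player to move) or L (a loss). A position with no legal move is L; any other position is W exactly when some move reaches an L, and L when every move reaches a W.
n=0: no move → L
n=1: W (go to 0, an L position)
n=2: L (sole option 1(W) is W)
n=3: W (go to 2, an L position)
n=4: W (go to 2, an L position)
n=5: L (sole option 4(W) is W)
n=6: W (go to 5, an L position)
n=7: L (sole option 6(W) is W)
n=8: W (go to 7, an L position)
n=9: L (options 6(W), 8(W) are all W)
n=10: W (go to 5, an L position)
n=11: L (sole option 10(W) is W)
n=12: W (go to 9, an L position)
n=13: L (sole option 12(W) is W)
L entries with 1 ≤ n ≤ 13 (n=0 is outside the asked range and is not counted): n = 2, 5, 7, 9, 11, 13; that makes 6.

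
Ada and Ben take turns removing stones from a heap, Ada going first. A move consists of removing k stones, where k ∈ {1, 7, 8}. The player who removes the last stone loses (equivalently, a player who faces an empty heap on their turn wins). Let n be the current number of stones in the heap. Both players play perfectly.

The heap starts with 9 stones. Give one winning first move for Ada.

Remove 8, leaving 1.

Compute win/loss labels from the base case upward. A position with no move is W. Any other position is W if it can reach an L in one move, else L.
n=0: no move; the opponent has just taken the last stone and therefore loses → W
n=1: L (sole option 0(W) is W)
n=2: W (go to 1, an L position)
n=3: L (sole option 2(W) is W)
n=4: W (go to 3, an L position)
n=5: L (sole option 4(W) is W)
n=6: W (go to 5, an L position)
n=7: L (options 6(W), 0(W) are all W)
n=8: W (go to 7, an L position)
n=9: W (go to 1, an L position)
From 9, the L positions reachable in one move are: 1.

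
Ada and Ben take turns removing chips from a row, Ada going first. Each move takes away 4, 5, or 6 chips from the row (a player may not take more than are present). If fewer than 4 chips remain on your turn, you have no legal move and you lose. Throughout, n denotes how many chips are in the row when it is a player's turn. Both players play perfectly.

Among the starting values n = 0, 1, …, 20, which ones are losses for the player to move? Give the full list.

0, 1, 2, 3, 10, 11, 12, 13, 20

Build the W/L table. Terminal = L. A non-terminal position is W if it has a move to some L; otherwise it is L.
n=0: no move → L
n=1: no move → L
n=2: no move → L
n=3: no move → L
n=4: reaches L-position 0 → W
n=5: reaches L-position 1 → W
n=6: reaches L-position 2 → W
n=7: reaches L-position 3 → W
n=8: reaches L-position 3 → W
n=9: reaches L-position 3 → W
n=10: only reaches 6(W), 5(W), 4(W), all W → L
n=11: only reaches 7(W), 6(W), 5(W), all W → L
n=12: only reaches 8(W), 7(W), 6(W), all W → L
n=13: only reaches 9(W), 8(W), 7(W), all W → L
n=14: reaches L-position 10 → W
n=15: reaches L-position 11 → W
n=16: reaches L-position 12 → W
n=17: reaches L-position 13 → W
n=18: reaches L-position 13 → W
n=19: reaches L-position 13 → W
n=20: only reaches 16(W), 15(W), 14(W), all W → L
Reading off the rows marked L gives the requested list; there are 9 such values of n.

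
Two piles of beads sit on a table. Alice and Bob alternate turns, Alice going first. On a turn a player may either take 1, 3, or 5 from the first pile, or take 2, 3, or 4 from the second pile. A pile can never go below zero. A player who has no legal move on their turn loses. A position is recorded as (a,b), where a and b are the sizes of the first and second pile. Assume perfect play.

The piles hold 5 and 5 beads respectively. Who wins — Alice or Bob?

Alice wins.

Work bottom-up. With no move the player to move loses. Otherwise the position is W if at least one move leads to an L position for the opponent, and L if every move leads to a W.
No move ever increases a pile, so every position that can arise here has a ≤ 5 and b ≤ 5; it is enough to label the cells with 0 ≤ a ≤ 5 and 0 ≤ b ≤ 5.
Every move lowers a or b (never raises either), so fill the grid row by row in increasing a, and left to right within a row: each cell's successors are then already labelled.
      b=0  b=1  b=2  b=3  b=4  b=5
a=0:    L    L    W    W    W    W
a=1:    W    W    L    L    W    W
a=2:    L    L    W    W    W    W
a=3:    W    W    L    L    W    W
a=4:    L    L    W    W    W    W
a=5:    W    W    L    L    W    W
Cells with no legal move (terminal, hence L): (0,0), (0,1).
The remaining L cells, each justified by listing all of its moves:
(1,2): only reaches (0,2)(W), (1,0)(W), all W → L
(1,3): only reaches (0,3)(W), (1,1)(W), (1,0)(W), all W → L
(2,0): only reaches (1,0)(W), which is W → L
(2,1): only reaches (1,1)(W), which is W → L
(3,2): only reaches (2,2)(W), (0,2)(W), (3,0)(W), all W → L
(3,3): only reaches (2,3)(W), (0,3)(W), (3,1)(W), (3,0)(W), all W → L
(4,0): only reaches (3,0)(W), (1,0)(W), all W → L
(4,1): only reaches (3,1)(W), (1,1)(W), all W → L
(5,2): only reaches (4,2)(W), (2,2)(W), (0,2)(W), (5,0)(W), all W → L
(5,3): only reaches (4,3)(W), (2,3)(W), (0,3)(W), (5,1)(W), (5,0)(W), all W → L
Every other cell has at least one move into one of the L cells above, so it is W.
From (5,5) Alice can move to (5,3), reaching an L position.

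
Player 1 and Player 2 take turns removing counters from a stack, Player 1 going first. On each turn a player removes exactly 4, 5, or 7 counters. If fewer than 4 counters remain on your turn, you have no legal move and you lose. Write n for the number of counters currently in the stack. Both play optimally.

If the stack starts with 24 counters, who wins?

Player 2 wins.

Build the W/L table. Terminal = L. A non-terminal position is W if it has a move to some L; otherwise it is L.
n=0: no move → L
n=1: no move → L
n=2: no move → L
n=3: no move → L
n=4: →0(L), so W
n=5: →1(L), so W
n=6: →2(L), so W
n=7: →3(L), so W
n=8: →3(L), so W
n=9: →2(L), so W
n=10: →3(L), so W
n=11: →7(W), 6(W), 4(W) — all W, so L
n=12: →8(W), 7(W), 5(W) — all W, so L
n=13: →9(W), 8(W), 6(W) — all W, so L
n=14: →10(W), 9(W), 7(W) — all W, so L
n=15: →11(L), so W
n=16: →12(L), so W
n=17: →13(L), so W
n=18: →14(L), so W
n=19: →14(L), so W
n=20: →13(L), so W
n=21: →14(L), so W
n=22: →18(W), 17(W), 15(W) — all W, so L
n=23: →19(W), 18(W), 16(W) — all W, so L
n=24: →20(W), 19(W), 17(W) — all W, so L
The starting position 24 is L: whatever Player 1 does, the opponent receives a W position.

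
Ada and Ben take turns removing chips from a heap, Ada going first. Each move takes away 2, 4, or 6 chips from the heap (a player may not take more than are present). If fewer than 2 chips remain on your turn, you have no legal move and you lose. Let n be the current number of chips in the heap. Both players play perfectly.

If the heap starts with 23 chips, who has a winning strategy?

Compute win/loss labels from the base case upward. A position with no move is L. Any other position is W if it can reach an L in one move, else L.
n=0: no move → L
n=1: no move → L
n=2: reaches L-position 0 → W
n=3: reaches L-position 1 → W
n=4: reaches L-position 0 → W
n=5: reaches L-position 1 → W
n=6: reaches L-position 0 → W
n=7: reaches L-position 1 → W
n=8: only reaches 6(W), 4(W), 2(W), all W → L
n=9: only reaches 7(W), 5(W), 3(W), all W → L
n=10: reaches L-position 8 → W
n=11: reaches L-position 9 → W
n=12: reaches L-position 8 → W
n=13: reaches L-position 9 → W
n=14: reaches L-position 8 → W
n=15: reaches L-position 9 → W
n=16: only reaches 14(W), 12(W), 10(W), all W → L
n=17: only reaches 15(W), 13(W), 11(W), all W → L
n=18: reaches L-position 16 → W
n=19: reaches L-position 17 → W
n=20: reaches L-position 16 → W
n=21: reaches L-position 17 → W
n=22: reaches L-position 16 → W
n=23: reaches L-position 17 → W
The starting position 23 is W: Ada should remove 6, leaving 17, handing over an L position.

Ada wins.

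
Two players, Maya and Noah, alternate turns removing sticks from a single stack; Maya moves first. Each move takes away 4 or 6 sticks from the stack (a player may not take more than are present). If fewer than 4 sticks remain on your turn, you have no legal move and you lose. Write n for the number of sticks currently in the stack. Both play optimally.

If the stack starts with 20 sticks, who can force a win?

Noah wins.

Classify positions by backward induction: terminal positions (no move available) are L. From any other position, the mover wins iff some move reaches an L.
n=0: no move → L
n=1: no move → L
n=2: no move → L
n=3: no move → L
n=4: →0(L), so W
n=5: →1(L), so W
n=6: →2(L), so W
n=7: →3(L), so W
n=8: →2(L), so W
n=9: →3(L), so W
n=10: →6(W), 4(W) — all W, so L
n=11: →7(W), 5(W) — all W, so L
n=12: →8(W), 6(W) — all W, so L
n=13: →9(W), 7(W) — all W, so L
n=14: →10(L), so W
n=15: →11(L), so W
n=16: →12(L), so W
n=17: →13(L), so W
n=18: →12(L), so W
n=19: →13(L), so W
n=20: →16(W), 14(W) — all W, so L
Every move from 20 reaches a W position, so the mover loses.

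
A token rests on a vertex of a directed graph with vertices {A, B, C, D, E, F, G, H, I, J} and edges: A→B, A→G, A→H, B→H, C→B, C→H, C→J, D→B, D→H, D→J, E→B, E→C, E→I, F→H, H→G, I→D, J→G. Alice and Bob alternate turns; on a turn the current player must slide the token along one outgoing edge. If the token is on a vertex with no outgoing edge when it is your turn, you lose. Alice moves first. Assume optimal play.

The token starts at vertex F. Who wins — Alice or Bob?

Bob wins.

Use the standard recursion: the mover loses at a terminal position; elsewhere, the mover wins exactly when some move hands the opponent an L position.
Every edge goes from a vertex to one that appears earlier in the order G, H, B, A, J, D, F, C, I, E, so processing vertices in that order labels each vertex after all of its successors.
G: no outgoing edge → L
H: can move to G, which is L ⇒ W
B: the only move is to H(W), a W ⇒ L
A: can move to B, which is L ⇒ W
J: can move to G, which is L ⇒ W
D: can move to B, which is L ⇒ W
F: the only move is to H(W), a W ⇒ L
C: can move to B, which is L ⇒ W
I: the only move is to D(W), a W ⇒ L
E: can move to I, which is L ⇒ W
The starting position F is L: whatever Alice does, the opponent receives a W position.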